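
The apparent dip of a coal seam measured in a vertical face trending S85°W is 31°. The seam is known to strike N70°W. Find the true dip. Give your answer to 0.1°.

β = acute angle between strike N70°W and section S85°W = 25°.
tan δ = tan α / sin β = tan 31° / sin 25° = 0.6009 / 0.4226 = 1.4218
δ = arctan(1.4218) = 54.88°

54.9°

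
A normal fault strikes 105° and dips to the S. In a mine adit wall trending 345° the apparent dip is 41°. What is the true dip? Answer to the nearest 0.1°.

45.1°

The section is 60° from the strike.
tan(true dip) = tan 41° / sin 60° = 1.0038
δ = arctan(1.0038) = 45.11°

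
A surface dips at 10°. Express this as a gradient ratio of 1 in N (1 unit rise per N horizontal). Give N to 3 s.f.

1 : N means tan θ = 1/N, so N = 1/tan 10° = 1/0.1763

1 in 5.67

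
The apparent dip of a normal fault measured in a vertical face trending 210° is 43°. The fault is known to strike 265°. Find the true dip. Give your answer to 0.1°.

48.7°

The section is 55° from the strike.
tan(true dip) = tan 43° / sin 55° = 1.1384
δ = arctan(1.1384) = 48.70°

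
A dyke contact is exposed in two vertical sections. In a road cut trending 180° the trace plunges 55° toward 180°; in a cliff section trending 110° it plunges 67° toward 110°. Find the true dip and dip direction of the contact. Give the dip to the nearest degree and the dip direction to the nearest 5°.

true dip 68°, dip direction 125°

Each apparent-dip line lies in the plane. As unit vectors (x east, y north, z up), v₁ plunges 55°→180° and v₂ plunges 67°→110°.
Cross product v₁ × v₂ gives the pole to the plane: n ∝ (0.419, -0.301, 0.211).
Dip δ = arctan(|n_h|/n_z) = arctan(0.515/0.211) = 67.8°.
The horizontal component of n points toward azimuth atan2(n_x, n_y) = 126°, the dip direction.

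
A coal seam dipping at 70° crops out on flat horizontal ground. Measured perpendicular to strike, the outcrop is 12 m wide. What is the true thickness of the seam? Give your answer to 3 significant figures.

11.3 m

True thickness t = w · sin(dip) = 12 × sin 70°
t = 12 × 0.9397 = 11.276 m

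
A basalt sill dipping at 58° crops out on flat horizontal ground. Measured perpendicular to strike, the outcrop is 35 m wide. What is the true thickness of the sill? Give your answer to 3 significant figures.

True thickness t = w · sin(dip) = 35 × sin 58°
t = 35 × 0.8480 = 29.682 m

29.7 m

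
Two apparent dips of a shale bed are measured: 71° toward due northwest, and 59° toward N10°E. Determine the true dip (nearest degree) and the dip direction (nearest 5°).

true dip 71°, dip direction 315°

The two traces are lines in the plane: v₁ = (sin 315°·cos 71°, cos 315°·cos 71°, −sin 71°), v₂ = (sin 10°·cos 59°, cos 10°·cos 59°, −sin 59°).
n = v₁ × v₂ = (-0.282, 0.282, 0.137) (taken with n_z > 0).
Dip δ = arctan(|n_h|/n_z) = arctan(0.399/0.137) = 71.0°.
Dip direction = azimuth of (n_x, n_y) = atan2(-0.282, 0.282) = 315°.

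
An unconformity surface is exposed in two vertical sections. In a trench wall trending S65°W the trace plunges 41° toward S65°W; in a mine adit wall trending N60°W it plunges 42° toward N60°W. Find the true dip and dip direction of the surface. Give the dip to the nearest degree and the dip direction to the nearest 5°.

true dip 45°, dip direction 275°

Represent each trace as a vector plunging at its apparent dip toward its trend (east-north-up frame): v₁ = (-0.684, -0.319, -0.656), v₂ = (-0.644, 0.372, -0.669).
Cross product v₁ × v₂ gives the pole to the plane: n ∝ (-0.457, 0.035, 0.459).
Dip δ = arctan(|n_h|/n_z) = arctan(0.459/0.459) = 44.9°.
Dip direction = azimuth of (n_x, n_y) = atan2(-0.457, 0.035) = 274°.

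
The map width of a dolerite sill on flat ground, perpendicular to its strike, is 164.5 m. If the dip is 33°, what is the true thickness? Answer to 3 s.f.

89.6 m

True thickness t = w · sin(dip) = 164.5 × sin 33°
t = 164.5 × 0.5446 = 89.593 m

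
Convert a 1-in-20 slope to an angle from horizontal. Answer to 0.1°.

2.9°

tan θ = 1/20 = 0.0500
θ = arctan(0.0500) = 2.86°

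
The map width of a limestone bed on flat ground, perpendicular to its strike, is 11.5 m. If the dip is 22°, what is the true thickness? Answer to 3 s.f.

True thickness t = w · sin(dip) = 11.5 × sin 22°
t = 11.5 × 0.3746 = 4.308 m

4.31 m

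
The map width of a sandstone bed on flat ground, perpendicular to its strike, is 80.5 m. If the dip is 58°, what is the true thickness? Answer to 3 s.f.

68.3 m

True thickness t = w · sin(dip) = 80.5 × sin 58°
t = 80.5 × 0.8480 = 68.268 m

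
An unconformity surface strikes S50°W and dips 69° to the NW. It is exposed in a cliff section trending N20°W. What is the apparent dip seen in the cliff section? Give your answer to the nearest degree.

Angle between strike (S50°W) and section (N20°W): β = 70°.
tan(apparent dip) = tan 69° · sin 70° = 2.4480
α = arctan(2.4480) = 67.78°

68°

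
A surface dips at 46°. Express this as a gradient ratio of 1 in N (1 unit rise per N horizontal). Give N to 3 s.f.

1 in 0.966

1 : N means tan θ = 1/N, so N = 1/tan 46° = 1/1.0355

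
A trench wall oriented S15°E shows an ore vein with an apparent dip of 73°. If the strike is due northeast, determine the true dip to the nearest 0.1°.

75.2°

β = acute angle between strike due northeast and section S15°E = 60°.
tan(true dip) = tan 73° / sin 60° = 3.7769
true dip = arctan 3.7769 = 75.17°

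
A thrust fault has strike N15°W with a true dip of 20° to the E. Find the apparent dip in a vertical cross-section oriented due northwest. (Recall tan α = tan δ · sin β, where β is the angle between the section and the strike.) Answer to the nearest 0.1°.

10.3°

The section lies 30° from the strike.
tan α = tan 20° × sin 30° = 0.3640 × 0.5000 = 0.1820
α = arctan(0.1820) = 10.31°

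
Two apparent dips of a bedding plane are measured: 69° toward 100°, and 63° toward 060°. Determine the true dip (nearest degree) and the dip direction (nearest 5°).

true dip 69°, dip direction 100°

Represent each trace as a vector plunging at its apparent dip toward its trend (east-north-up frame): v₁ = (0.353, -0.062, -0.934), v₂ = (0.393, 0.227, -0.891).
Cross product v₁ × v₂ gives the pole to the plane: n ∝ (0.267, -0.053, 0.105).
Dip δ = arctan(|n_h|/n_z) = arctan(0.272/0.105) = 69.0°.
Dip direction = atan2(0.267, -0.053) = 101° (azimuth of n's horizontal projection).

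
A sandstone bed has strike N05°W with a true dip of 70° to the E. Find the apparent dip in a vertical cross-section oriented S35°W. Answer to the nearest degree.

60°

The section lies 40° from the strike.
tan(apparent dip) = tan 70° · sin 40° = 1.7660
α = arctan(1.7660) = 60.48°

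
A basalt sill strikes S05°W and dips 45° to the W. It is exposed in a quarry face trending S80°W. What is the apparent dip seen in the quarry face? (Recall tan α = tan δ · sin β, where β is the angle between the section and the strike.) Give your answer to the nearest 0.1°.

Angle between strike (S05°W) and section (S80°W): β = 75°.
tan(apparent dip) = tan 45° · sin 75° = 0.9659
apparent dip = arctan 0.9659 = 44.01°

44.0°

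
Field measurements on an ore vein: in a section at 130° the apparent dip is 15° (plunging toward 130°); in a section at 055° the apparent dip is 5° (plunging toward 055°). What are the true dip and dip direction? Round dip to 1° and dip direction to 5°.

Represent each trace as a vector plunging at its apparent dip toward its trend (east-north-up frame): v₁ = (0.740, -0.621, -0.259), v₂ = (0.816, 0.571, -0.087).
n = v₁ × v₂ = (0.202, -0.147, 0.929) (taken with n_z > 0).
True dip = arccos(n_z / |n|) = arccos(0.9658) = 15.0°.
The horizontal component of n points toward azimuth atan2(n_x, n_y) = 126°, the dip direction.

true dip 15°, dip direction 125°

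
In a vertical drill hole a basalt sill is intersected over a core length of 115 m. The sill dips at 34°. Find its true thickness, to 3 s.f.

95.3 m

True thickness t = h · cos(dip) = 115 × cos 34°
t = 115 × 0.8290 = 95.339 m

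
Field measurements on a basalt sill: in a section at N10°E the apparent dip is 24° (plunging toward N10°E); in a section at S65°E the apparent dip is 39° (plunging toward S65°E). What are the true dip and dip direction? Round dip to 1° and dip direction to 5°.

true dip 47°, dip direction 075°

Each apparent-dip line lies in the plane. As unit vectors (x east, y north, z up), v₁ plunges 24°→N10°E and v₂ plunges 39°→S65°E.
The plane normal is n = v₁ × v₂ ∝ (0.700, 0.187, 0.686).
True dip = arccos(n_z / |n|) = arccos(0.6876) = 46.6°.
Dip direction = azimuth of (n_x, n_y) = atan2(0.700, 0.187) = 75°.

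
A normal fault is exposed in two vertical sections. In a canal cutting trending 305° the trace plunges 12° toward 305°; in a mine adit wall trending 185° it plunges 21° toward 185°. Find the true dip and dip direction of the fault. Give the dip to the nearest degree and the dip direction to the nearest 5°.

true dip 31°, dip direction 235°

Represent each trace as a vector plunging at its apparent dip toward its trend (east-north-up frame): v₁ = (-0.801, 0.561, -0.208), v₂ = (-0.081, -0.930, -0.358).
The plane normal is n = v₁ × v₂ ∝ (-0.394, -0.270, 0.791).
Dip δ = arctan(|n_h|/n_z) = arctan(0.478/0.791) = 31.2°.
Dip direction = azimuth of (n_x, n_y) = atan2(-0.394, -0.270) = 236°.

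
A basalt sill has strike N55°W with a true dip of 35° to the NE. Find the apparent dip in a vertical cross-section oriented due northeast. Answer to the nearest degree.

35°

Angle between strike (N55°W) and section (due northeast): β = 80°.
tan(apparent dip) = tan 35° · sin 80° = 0.6896
α = arctan(0.6896) = 34.59°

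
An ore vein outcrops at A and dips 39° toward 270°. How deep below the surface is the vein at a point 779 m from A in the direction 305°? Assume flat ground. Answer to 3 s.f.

The hole lies 35° from the dip direction, so the down-dip offset is 779 × cos 35° = 638.12 m.
Depth = down-dip offset × tan(dip) = 638.12 × tan 39° = 638.12 × 0.8098
Depth = 516.74 m

517 m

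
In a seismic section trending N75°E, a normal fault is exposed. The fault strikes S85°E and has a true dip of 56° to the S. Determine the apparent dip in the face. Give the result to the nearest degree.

The strike is S85°E and the section trends N75°E; the acute angle between them is β = 20°.
tan(apparent dip) = tan 56° · sin 20° = 0.5071
α = arctan(0.5071) = 26.89°

27°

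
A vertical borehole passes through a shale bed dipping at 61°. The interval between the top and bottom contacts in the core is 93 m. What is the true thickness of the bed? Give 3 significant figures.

45.1 m

True thickness t = h · cos(dip) = 93 × cos 61°
t = 93 × 0.4848 = 45.087 m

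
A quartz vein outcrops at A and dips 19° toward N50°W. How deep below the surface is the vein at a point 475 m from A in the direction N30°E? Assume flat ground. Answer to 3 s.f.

28.4 m

The hole lies 80° from the dip direction, so the down-dip offset is 475 × cos 80° = 82.48 m.
Depth = down-dip offset × tan(dip) = 82.48 × tan 19° = 82.48 × 0.3443
Depth = 28.40 m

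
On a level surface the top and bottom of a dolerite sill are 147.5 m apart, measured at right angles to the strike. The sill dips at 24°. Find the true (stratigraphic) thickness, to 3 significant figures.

60.0 m

True thickness t = w · sin(dip) = 147.5 × sin 24°
t = 147.5 × 0.4067 = 59.994 m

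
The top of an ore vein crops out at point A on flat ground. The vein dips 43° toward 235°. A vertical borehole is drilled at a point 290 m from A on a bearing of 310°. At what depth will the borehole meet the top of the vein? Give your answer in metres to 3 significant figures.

The hole lies 75° from the dip direction, so the down-dip offset is 290 × cos 75° = 75.06 m.
Depth = down-dip offset × tan(dip) = 75.06 × tan 43° = 75.06 × 0.9325
Depth = 69.99 m

70.0 m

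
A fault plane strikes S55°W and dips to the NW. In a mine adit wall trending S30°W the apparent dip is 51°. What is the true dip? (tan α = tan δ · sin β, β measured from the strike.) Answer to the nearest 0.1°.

The section is 25° from the strike.
tan δ = tan α / sin β = tan 51° / sin 25° = 1.2349 / 0.4226 = 2.9220
δ = arctan(2.9220) = 71.11°

71.1°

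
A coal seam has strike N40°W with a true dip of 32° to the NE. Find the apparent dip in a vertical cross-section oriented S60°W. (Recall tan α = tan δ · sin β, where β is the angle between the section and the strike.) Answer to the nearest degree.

32°

Angle between strike (N40°W) and section (S60°W): β = 80°.
tan α = tan 32° × sin 80° = 0.6249 × 0.9848 = 0.6154
apparent dip = arctan 0.6154 = 31.61°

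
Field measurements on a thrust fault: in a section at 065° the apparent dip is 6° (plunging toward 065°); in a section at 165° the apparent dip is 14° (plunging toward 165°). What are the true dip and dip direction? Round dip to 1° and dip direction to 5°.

The two traces are lines in the plane: v₁ = (sin 65°·cos 6°, cos 65°·cos 6°, −sin 6°), v₂ = (sin 165°·cos 14°, cos 165°·cos 14°, −sin 14°).
n = v₁ × v₂ = (0.200, -0.192, 0.950) (taken with n_z > 0).
True dip = arccos(n_z / |n|) = arccos(0.9601) = 16.2°.
Dip direction = azimuth of (n_x, n_y) = atan2(0.200, -0.192) = 134°.

true dip 16°, dip direction 135°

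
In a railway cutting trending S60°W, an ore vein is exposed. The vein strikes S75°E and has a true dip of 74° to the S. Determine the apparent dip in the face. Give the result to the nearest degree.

68°

The section lies 45° from the strike.
tan(apparent dip) = tan 74° · sin 45° = 2.4660
α = arctan(2.4660) = 67.93°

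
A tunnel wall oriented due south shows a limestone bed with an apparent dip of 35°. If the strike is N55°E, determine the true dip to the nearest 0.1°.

β = acute angle between strike N55°E and section due south = 55°.
tan(true dip) = tan 35° / sin 55° = 0.8548
true dip = arctan 0.8548 = 40.52°

40.5°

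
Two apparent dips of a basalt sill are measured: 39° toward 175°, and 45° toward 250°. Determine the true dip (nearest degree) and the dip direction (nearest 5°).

true dip 49°, dip direction 220°

Each apparent-dip line lies in the plane. As unit vectors (x east, y north, z up), v₁ plunges 39°→175° and v₂ plunges 45°→250°.
Cross product v₁ × v₂ gives the pole to the plane: n ∝ (-0.395, -0.466, 0.531).
Dip δ = arctan(|n_h|/n_z) = arctan(0.611/0.531) = 49.0°.
Dip direction = azimuth of (n_x, n_y) = atan2(-0.395, -0.466) = 220°.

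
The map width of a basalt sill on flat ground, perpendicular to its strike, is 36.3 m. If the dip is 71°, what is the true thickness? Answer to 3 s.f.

True thickness t = w · sin(dip) = 36.3 × sin 71°
t = 36.3 × 0.9455 = 34.322 m

34.3 m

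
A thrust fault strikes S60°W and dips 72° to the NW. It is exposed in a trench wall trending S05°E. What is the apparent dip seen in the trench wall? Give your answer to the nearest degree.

Angle between strike (S60°W) and section (S05°E): β = 65°.
tan(apparent dip) = tan 72° · sin 65° = 2.7893
α = arctan(2.7893) = 70.28°

70°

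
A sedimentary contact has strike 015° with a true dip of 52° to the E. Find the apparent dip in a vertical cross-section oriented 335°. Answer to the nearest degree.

The strike is 015° and the section trends 335°; the acute angle between them is β = 40°.
tan α = tan 52° × sin 40° = 1.2799 × 0.6428 = 0.8227
apparent dip = arctan 0.8227 = 39.45°

39°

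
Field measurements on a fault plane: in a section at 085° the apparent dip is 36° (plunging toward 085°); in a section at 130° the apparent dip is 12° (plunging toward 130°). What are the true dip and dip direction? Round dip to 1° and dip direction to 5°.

The two traces are lines in the plane: v₁ = (sin 85°·cos 36°, cos 85°·cos 36°, −sin 36°), v₂ = (sin 130°·cos 12°, cos 130°·cos 12°, −sin 12°).
n = v₁ × v₂ = (0.384, 0.273, 0.560) (taken with n_z > 0).
Dip δ = arctan(|n_h|/n_z) = arctan(0.471/0.560) = 40.1°.
Dip direction = azimuth of (n_x, n_y) = atan2(0.384, 0.273) = 55°.

true dip 40°, dip direction 055°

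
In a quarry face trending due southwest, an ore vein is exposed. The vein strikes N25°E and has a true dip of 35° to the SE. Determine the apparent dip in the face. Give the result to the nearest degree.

The strike is N25°E and the section trends due southwest; the acute angle between them is β = 20°.
tan α = tan 35° × sin 20° = 0.7002 × 0.3420 = 0.2395
α = arctan(0.2395) = 13.47°

13°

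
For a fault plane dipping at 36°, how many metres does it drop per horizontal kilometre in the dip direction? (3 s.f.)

727 m

drop per km = 1000 × tan 36° = 1000 × 0.7265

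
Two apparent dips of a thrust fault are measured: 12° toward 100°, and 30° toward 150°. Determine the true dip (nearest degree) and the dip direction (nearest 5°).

true dip 32°, dip direction 170°

Each apparent-dip line lies in the plane. As unit vectors (x east, y north, z up), v₁ plunges 12°→100° and v₂ plunges 30°→150°.
Cross product v₁ × v₂ gives the pole to the plane: n ∝ (0.071, -0.392, 0.649).
tan δ = √(n_x²+n_y²)/n_z = 0.398/0.649, so δ = 31.5°.
Dip direction = atan2(0.071, -0.392) = 170° (azimuth of n's horizontal projection).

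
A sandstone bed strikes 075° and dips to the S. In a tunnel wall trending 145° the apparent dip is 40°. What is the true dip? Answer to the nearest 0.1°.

41.8°

The section is 70° from the strike.
tan(true dip) = tan 40° / sin 70° = 0.8930
true dip = arctan 0.8930 = 41.76°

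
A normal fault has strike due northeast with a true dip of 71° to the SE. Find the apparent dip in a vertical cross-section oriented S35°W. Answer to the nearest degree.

The section lies 10° from the strike.
tan(apparent dip) = tan 71° · sin 10° = 0.5043
apparent dip = arctan 0.5043 = 26.76°

27°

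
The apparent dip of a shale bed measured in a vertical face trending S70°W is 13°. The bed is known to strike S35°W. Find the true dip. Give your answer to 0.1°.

The section is 35° from the strike.
tan(true dip) = tan 13° / sin 35° = 0.4025
true dip = arctan 0.4025 = 21.93°

21.9°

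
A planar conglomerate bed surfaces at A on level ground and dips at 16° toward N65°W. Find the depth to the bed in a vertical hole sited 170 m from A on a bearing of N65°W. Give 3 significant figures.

48.7 m

The hole is directly down-dip from the outcrop, so the down-dip offset is 170 m.
Depth = down-dip offset × tan(dip) = 170.00 × tan 16° = 170.00 × 0.2867
Depth = 48.75 m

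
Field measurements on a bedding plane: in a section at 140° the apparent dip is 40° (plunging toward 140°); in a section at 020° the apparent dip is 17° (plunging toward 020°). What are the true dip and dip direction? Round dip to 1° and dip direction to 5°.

Each apparent-dip line lies in the plane. As unit vectors (x east, y north, z up), v₁ plunges 40°→140° and v₂ plunges 17°→020°.
The plane normal is n = v₁ × v₂ ∝ (0.749, -0.066, 0.634).
True dip = arccos(n_z / |n|) = arccos(0.6448) = 49.9°.
Dip direction = atan2(0.749, -0.066) = 95° (azimuth of n's horizontal projection).

true dip 50°, dip direction 095°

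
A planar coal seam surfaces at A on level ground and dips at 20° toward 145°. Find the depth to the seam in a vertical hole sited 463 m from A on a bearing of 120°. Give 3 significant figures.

The hole lies 25° from the dip direction, so the down-dip offset is 463 × cos 25° = 419.62 m.
Depth = down-dip offset × tan(dip) = 419.62 × tan 20° = 419.62 × 0.3640
Depth = 152.73 m

153 m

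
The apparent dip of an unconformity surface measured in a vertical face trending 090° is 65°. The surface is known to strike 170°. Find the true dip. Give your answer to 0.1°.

65.3°

The section is 80° from the strike.
tan(true dip) = tan 65° / sin 80° = 2.1776
δ = arctan(2.1776) = 65.33°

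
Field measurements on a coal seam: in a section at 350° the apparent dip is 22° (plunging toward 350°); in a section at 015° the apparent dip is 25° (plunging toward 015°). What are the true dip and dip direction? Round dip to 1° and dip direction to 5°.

true dip 25°, dip direction 020°

Represent each trace as a vector plunging at its apparent dip toward its trend (east-north-up frame): v₁ = (-0.161, 0.913, -0.375), v₂ = (0.235, 0.875, -0.423).
The plane normal is n = v₁ × v₂ ∝ (0.058, 0.156, 0.355).
True dip = arccos(n_z / |n|) = arccos(0.9056) = 25.1°.
The horizontal component of n points toward azimuth atan2(n_x, n_y) = 20°, the dip direction.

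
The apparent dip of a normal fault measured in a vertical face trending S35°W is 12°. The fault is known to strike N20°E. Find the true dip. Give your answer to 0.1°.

39.4°

The section is 15° from the strike.
tan(true dip) = tan 12° / sin 15° = 0.8213
δ = arctan(0.8213) = 39.39°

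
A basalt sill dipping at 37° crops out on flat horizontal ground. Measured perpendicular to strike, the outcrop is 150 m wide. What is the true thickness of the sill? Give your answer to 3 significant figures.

90.3 m

True thickness t = w · sin(dip) = 150 × sin 37°
t = 150 × 0.6018 = 90.272 m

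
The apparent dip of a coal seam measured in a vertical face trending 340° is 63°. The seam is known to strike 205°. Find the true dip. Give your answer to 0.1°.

β = acute angle between strike 205° and section 340° = 45°.
tan δ = tan α / sin β = tan 63° / sin 45° = 1.9626 / 0.7071 = 2.7756
true dip = arctan 2.7756 = 70.19°

70.2°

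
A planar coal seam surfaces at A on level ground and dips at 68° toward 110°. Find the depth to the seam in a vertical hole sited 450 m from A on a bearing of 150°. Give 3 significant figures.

The hole lies 40° from the dip direction, so the down-dip offset is 450 × cos 40° = 344.72 m.
Depth = down-dip offset × tan(dip) = 344.72 × tan 68° = 344.72 × 2.4751
Depth = 853.21 m

853 m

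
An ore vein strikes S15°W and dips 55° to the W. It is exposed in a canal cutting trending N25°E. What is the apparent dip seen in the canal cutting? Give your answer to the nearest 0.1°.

The section lies 10° from the strike.
tan(apparent dip) = tan 55° · sin 10° = 0.2480
apparent dip = arctan 0.2480 = 13.93°

13.9°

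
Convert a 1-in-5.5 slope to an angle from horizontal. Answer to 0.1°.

tan θ = 1/5.5 = 0.1818
θ = arctan(0.1818) = 10.30°

10.3°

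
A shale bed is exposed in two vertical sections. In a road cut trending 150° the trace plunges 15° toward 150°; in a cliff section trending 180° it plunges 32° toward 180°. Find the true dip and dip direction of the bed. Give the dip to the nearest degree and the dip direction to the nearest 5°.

true dip 40°, dip direction 220°

The two traces are lines in the plane: v₁ = (sin 150°·cos 15°, cos 150°·cos 15°, −sin 15°), v₂ = (sin 180°·cos 32°, cos 180°·cos 32°, −sin 32°).
Cross product v₁ × v₂ gives the pole to the plane: n ∝ (-0.224, -0.256, 0.410).
tan δ = √(n_x²+n_y²)/n_z = 0.340/0.410, so δ = 39.7°.
Dip direction = atan2(-0.224, -0.256) = 221° (azimuth of n's horizontal projection).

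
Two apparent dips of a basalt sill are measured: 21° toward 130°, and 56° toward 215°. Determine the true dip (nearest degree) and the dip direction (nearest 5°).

Each apparent-dip line lies in the plane. As unit vectors (x east, y north, z up), v₁ plunges 21°→130° and v₂ plunges 56°→215°.
n = v₁ × v₂ = (-0.333, -0.708, 0.520) (taken with n_z > 0).
tan δ = √(n_x²+n_y²)/n_z = 0.782/0.520, so δ = 56.4°.
Dip direction = azimuth of (n_x, n_y) = atan2(-0.333, -0.708) = 205°.

true dip 56°, dip direction 205°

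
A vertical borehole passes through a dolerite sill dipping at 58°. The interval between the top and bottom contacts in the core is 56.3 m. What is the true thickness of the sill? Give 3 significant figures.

True thickness t = h · cos(dip) = 56.3 × cos 58°
t = 56.3 × 0.5299 = 29.834 m

29.8 m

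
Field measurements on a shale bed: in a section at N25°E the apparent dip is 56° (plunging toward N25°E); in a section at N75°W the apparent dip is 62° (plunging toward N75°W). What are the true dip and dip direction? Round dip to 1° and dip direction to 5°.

true dip 69°, dip direction 330°

Each apparent-dip line lies in the plane. As unit vectors (x east, y north, z up), v₁ plunges 56°→N25°E and v₂ plunges 62°→N75°W.
The plane normal is n = v₁ × v₂ ∝ (-0.347, 0.585, 0.259).
Dip δ = arctan(|n_h|/n_z) = arctan(0.680/0.259) = 69.2°.
The horizontal component of n points toward azimuth atan2(n_x, n_y) = 329°, the dip direction.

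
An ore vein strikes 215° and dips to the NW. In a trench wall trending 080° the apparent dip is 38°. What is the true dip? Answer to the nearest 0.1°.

The section is 45° from the strike.
tan δ = tan α / sin β = tan 38° / sin 45° = 0.7813 / 0.7071 = 1.1049
true dip = arctan 1.1049 = 47.85°

47.9°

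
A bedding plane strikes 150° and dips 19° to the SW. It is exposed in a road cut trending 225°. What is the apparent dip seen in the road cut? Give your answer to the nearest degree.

Angle between strike (150°) and section (225°): β = 75°.
tan(apparent dip) = tan 19° · sin 75° = 0.3326
α = arctan(0.3326) = 18.40°

18°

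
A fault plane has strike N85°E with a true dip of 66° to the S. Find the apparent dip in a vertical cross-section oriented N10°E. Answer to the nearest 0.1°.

65.3°

Angle between strike (N85°E) and section (N10°E): β = 75°.
tan α = tan 66° × sin 75° = 2.2460 × 0.9659 = 2.1695
apparent dip = arctan 2.1695 = 65.25°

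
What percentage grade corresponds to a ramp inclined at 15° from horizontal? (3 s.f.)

grade % = 100 × tan 15° = 100 × 0.2679

26.8%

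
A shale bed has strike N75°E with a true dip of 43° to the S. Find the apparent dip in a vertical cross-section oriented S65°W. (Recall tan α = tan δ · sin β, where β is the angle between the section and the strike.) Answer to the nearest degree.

9°

The strike is N75°E and the section trends S65°W; the acute angle between them is β = 10°.
tan α = tan 43° × sin 10° = 0.9325 × 0.1736 = 0.1619
apparent dip = arctan 0.1619 = 9.20°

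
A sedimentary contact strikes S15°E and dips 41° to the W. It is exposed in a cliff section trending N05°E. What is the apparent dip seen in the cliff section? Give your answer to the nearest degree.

17°

Angle between strike (S15°E) and section (N05°E): β = 20°.
tan α = tan 41° × sin 20° = 0.8693 × 0.3420 = 0.2973
α = arctan(0.2973) = 16.56°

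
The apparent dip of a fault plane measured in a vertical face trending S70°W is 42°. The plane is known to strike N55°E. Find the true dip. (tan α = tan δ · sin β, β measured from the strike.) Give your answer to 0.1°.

The section is 15° from the strike.
tan δ = tan α / sin β = tan 42° / sin 15° = 0.9004 / 0.2588 = 3.4789
δ = arctan(3.4789) = 73.96°

74.0°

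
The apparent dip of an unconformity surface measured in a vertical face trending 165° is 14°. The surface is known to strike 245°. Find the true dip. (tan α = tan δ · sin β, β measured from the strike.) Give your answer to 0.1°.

The section is 80° from the strike.
tan(true dip) = tan 14° / sin 80° = 0.2532
δ = arctan(0.2532) = 14.21°

14.2°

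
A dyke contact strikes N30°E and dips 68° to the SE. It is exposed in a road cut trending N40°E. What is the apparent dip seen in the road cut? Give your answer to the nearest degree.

23°

Angle between strike (N30°E) and section (N40°E): β = 10°.
tan(apparent dip) = tan 68° · sin 10° = 0.4298
apparent dip = arctan 0.4298 = 23.26°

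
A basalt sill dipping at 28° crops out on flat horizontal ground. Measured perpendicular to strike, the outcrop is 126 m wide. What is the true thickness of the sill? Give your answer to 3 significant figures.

59.2 m

True thickness t = w · sin(dip) = 126 × sin 28°
t = 126 × 0.4695 = 59.153 m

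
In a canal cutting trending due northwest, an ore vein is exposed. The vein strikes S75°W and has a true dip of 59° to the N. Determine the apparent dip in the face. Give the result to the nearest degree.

The strike is S75°W and the section trends due northwest; the acute angle between them is β = 60°.
tan α = tan 59° × sin 60° = 1.6643 × 0.8660 = 1.4413
apparent dip = arctan 1.4413 = 55.25°

55°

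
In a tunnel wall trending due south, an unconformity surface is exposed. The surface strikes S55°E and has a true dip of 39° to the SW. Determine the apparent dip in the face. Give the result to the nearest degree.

Angle between strike (S55°E) and section (due south): β = 55°.
tan(apparent dip) = tan 39° · sin 55° = 0.6633
apparent dip = arctan 0.6633 = 33.56°

34°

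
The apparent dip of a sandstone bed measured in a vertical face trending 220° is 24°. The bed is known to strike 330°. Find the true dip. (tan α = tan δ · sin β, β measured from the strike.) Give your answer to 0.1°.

25.4°

The section is 70° from the strike.
tan δ = tan α / sin β = tan 24° / sin 70° = 0.4452 / 0.9397 = 0.4738
true dip = arctan 0.4738 = 25.35°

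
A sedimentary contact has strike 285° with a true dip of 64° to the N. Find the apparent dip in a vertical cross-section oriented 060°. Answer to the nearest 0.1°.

55.4°

Angle between strike (285°) and section (060°): β = 45°.
tan(apparent dip) = tan 64° · sin 45° = 1.4498
apparent dip = arctan 1.4498 = 55.40°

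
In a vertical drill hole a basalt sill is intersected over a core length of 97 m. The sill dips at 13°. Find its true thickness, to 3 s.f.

True thickness t = h · cos(dip) = 97 × cos 13°
t = 97 × 0.9744 = 94.514 m

94.5 m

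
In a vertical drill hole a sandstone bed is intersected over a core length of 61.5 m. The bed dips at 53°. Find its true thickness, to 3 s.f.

37.0 m

True thickness t = h · cos(dip) = 61.5 × cos 53°
t = 61.5 × 0.6018 = 37.012 m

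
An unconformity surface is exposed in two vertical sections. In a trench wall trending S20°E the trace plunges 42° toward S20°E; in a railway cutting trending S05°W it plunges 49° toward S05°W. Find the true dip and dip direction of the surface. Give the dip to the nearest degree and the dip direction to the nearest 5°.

true dip 50°, dip direction 200°

Represent each trace as a vector plunging at its apparent dip toward its trend (east-north-up frame): v₁ = (0.254, -0.698, -0.669), v₂ = (-0.057, -0.654, -0.755).
n = v₁ × v₂ = (-0.090, -0.230, 0.206) (taken with n_z > 0).
tan δ = √(n_x²+n_y²)/n_z = 0.247/0.206, so δ = 50.2°.
Dip direction = atan2(-0.090, -0.230) = 201° (azimuth of n's horizontal projection).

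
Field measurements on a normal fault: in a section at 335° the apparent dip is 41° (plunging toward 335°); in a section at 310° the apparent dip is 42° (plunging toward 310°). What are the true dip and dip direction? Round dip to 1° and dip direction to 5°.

Each apparent-dip line lies in the plane. As unit vectors (x east, y north, z up), v₁ plunges 41°→335° and v₂ plunges 42°→310°.
The plane normal is n = v₁ × v₂ ∝ (-0.144, 0.160, 0.237).
True dip = arccos(n_z / |n|) = arccos(0.7399) = 42.3°.
Dip direction = atan2(-0.144, 0.160) = 318° (azimuth of n's horizontal projection).

true dip 42°, dip direction 320°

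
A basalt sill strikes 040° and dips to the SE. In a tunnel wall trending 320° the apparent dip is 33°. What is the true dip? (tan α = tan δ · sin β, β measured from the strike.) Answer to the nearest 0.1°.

33.4°

β = acute angle between strike 040° and section 320° = 80°.
tan(true dip) = tan 33° / sin 80° = 0.6594
δ = arctan(0.6594) = 33.40°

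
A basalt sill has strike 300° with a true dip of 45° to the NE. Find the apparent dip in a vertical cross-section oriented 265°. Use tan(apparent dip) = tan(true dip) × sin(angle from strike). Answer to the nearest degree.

30°

The section lies 35° from the strike.
tan(apparent dip) = tan 45° · sin 35° = 0.5736
α = arctan(0.5736) = 29.84°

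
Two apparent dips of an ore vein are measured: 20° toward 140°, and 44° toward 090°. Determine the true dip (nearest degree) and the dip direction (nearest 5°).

true dip 46°, dip direction 070°

Represent each trace as a vector plunging at its apparent dip toward its trend (east-north-up frame): v₁ = (0.604, -0.720, -0.342), v₂ = (0.719, 0.000, -0.695).
Cross product v₁ × v₂ gives the pole to the plane: n ∝ (0.500, 0.174, 0.518).
True dip = arccos(n_z / |n|) = arccos(0.6993) = 45.6°.
Dip direction = azimuth of (n_x, n_y) = atan2(0.500, 0.174) = 71°.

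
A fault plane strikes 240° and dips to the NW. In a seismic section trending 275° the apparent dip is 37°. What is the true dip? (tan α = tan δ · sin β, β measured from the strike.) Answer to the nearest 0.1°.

β = acute angle between strike 240° and section 275° = 35°.
tan δ = tan α / sin β = tan 37° / sin 35° = 0.7536 / 0.5736 = 1.3138
δ = arctan(1.3138) = 52.72°

52.7°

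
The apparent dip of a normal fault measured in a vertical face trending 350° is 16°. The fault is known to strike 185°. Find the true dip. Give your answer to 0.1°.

47.9°

β = acute angle between strike 185° and section 350° = 15°.
tan(true dip) = tan 16° / sin 15° = 1.1079
true dip = arctan 1.1079 = 47.93°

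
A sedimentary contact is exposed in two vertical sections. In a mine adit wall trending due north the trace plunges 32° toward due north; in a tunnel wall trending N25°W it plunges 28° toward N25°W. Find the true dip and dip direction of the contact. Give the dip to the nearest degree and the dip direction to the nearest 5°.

true dip 32°, dip direction 005°

Represent each trace as a vector plunging at its apparent dip toward its trend (east-north-up frame): v₁ = (0.000, 0.848, -0.530), v₂ = (-0.373, 0.800, -0.469).
Cross product v₁ × v₂ gives the pole to the plane: n ∝ (0.026, 0.198, 0.316).
tan δ = √(n_x²+n_y²)/n_z = 0.199/0.316, so δ = 32.2°.
The horizontal component of n points toward azimuth atan2(n_x, n_y) = 7°, the dip direction.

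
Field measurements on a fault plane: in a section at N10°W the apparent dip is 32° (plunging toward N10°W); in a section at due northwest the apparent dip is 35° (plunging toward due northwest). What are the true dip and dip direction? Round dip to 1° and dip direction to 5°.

Represent each trace as a vector plunging at its apparent dip toward its trend (east-north-up frame): v₁ = (-0.147, 0.835, -0.530), v₂ = (-0.579, 0.579, -0.574).
The plane normal is n = v₁ × v₂ ∝ (-0.172, 0.222, 0.398).
tan δ = √(n_x²+n_y²)/n_z = 0.281/0.398, so δ = 35.2°.
Dip direction = atan2(-0.172, 0.222) = 322° (azimuth of n's horizontal projection).

true dip 35°, dip direction 320°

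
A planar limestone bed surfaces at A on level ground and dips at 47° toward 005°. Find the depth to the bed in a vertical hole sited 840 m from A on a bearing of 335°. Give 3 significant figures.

780 m

The hole lies 30° from the dip direction, so the down-dip offset is 840 × cos 30° = 727.46 m.
Depth = down-dip offset × tan(dip) = 727.46 × tan 47° = 727.46 × 1.0724
Depth = 780.11 m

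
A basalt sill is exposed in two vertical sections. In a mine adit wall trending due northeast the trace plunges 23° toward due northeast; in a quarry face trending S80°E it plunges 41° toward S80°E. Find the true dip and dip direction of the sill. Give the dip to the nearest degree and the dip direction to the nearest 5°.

true dip 41°, dip direction 105°

Represent each trace as a vector plunging at its apparent dip toward its trend (east-north-up frame): v₁ = (0.651, 0.651, -0.391), v₂ = (0.743, -0.131, -0.656).
The plane normal is n = v₁ × v₂ ∝ (0.478, -0.137, 0.569).
True dip = arccos(n_z / |n|) = arccos(0.7530) = 41.2°.
The horizontal component of n points toward azimuth atan2(n_x, n_y) = 106°, the dip direction.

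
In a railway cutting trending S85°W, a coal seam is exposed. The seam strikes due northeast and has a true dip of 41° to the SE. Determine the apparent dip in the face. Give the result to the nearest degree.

29°

The strike is due northeast and the section trends S85°W; the acute angle between them is β = 40°.
tan α = tan 41° × sin 40° = 0.8693 × 0.6428 = 0.5588
α = arctan(0.5588) = 29.20°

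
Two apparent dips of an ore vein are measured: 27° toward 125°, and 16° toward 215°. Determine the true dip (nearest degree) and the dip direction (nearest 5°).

Each apparent-dip line lies in the plane. As unit vectors (x east, y north, z up), v₁ plunges 27°→125° and v₂ plunges 16°→215°.
The plane normal is n = v₁ × v₂ ∝ (0.217, -0.451, 0.856).
True dip = arccos(n_z / |n|) = arccos(0.8633) = 30.3°.
Dip direction = atan2(0.217, -0.451) = 154° (azimuth of n's horizontal projection).

true dip 30°, dip direction 155°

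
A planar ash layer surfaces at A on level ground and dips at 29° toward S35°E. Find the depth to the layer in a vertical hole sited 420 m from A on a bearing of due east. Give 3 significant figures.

134 m

The hole lies 55° from the dip direction, so the down-dip offset is 420 × cos 55° = 240.90 m.
Depth = down-dip offset × tan(dip) = 240.90 × tan 29° = 240.90 × 0.5543
Depth = 133.53 m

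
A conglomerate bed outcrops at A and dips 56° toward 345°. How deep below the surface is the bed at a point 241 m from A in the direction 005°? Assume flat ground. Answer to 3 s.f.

The hole lies 20° from the dip direction, so the down-dip offset is 241 × cos 20° = 226.47 m.
Depth = down-dip offset × tan(dip) = 226.47 × tan 56° = 226.47 × 1.4826
Depth = 335.75 m

336 m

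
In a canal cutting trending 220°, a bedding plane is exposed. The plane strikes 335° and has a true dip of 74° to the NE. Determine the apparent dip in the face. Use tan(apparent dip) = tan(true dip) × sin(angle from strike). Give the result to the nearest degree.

Angle between strike (335°) and section (220°): β = 65°.
tan α = tan 74° × sin 65° = 3.4874 × 0.9063 = 3.1607
α = arctan(3.1607) = 72.44°

72°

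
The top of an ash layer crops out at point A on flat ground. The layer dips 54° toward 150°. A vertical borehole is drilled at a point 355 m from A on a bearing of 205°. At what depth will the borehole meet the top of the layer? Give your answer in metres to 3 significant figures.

280 m

The hole lies 55° from the dip direction, so the down-dip offset is 355 × cos 55° = 203.62 m.
Depth = down-dip offset × tan(dip) = 203.62 × tan 54° = 203.62 × 1.3764
Depth = 280.26 m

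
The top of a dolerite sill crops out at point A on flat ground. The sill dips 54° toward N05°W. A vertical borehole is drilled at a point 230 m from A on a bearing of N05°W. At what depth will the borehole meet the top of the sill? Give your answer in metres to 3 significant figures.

317 m

The hole is directly down-dip from the outcrop, so the down-dip offset is 230 m.
Depth = down-dip offset × tan(dip) = 230.00 × tan 54° = 230.00 × 1.3764
Depth = 316.57 m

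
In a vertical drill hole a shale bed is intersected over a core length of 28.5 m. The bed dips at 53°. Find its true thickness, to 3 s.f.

17.2 m

True thickness t = h · cos(dip) = 28.5 × cos 53°
t = 28.5 × 0.6018 = 17.152 m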